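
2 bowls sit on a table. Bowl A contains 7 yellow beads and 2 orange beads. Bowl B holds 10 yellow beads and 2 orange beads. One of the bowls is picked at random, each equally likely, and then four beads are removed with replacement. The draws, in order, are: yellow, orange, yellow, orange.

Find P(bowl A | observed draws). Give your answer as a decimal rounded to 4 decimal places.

Under each hypothesis, the probability of the observed sequence is: P(data | bowl A) = (7/9)(2/9)(7/9)(2/9) = 0.029873; P(data | bowl B) = (10/12)(2/12)(10/12)(2/12) = 0.01929.
Weighting by the prior gives 1/2 · 0.029873 = 0.014937, 1/2 · 0.01929 = 0.0096451; summing to 0.024582.
By Bayes' rule, P(bowl A | data) = (0.014937) / (0.024582) = 0.60763.

0.6076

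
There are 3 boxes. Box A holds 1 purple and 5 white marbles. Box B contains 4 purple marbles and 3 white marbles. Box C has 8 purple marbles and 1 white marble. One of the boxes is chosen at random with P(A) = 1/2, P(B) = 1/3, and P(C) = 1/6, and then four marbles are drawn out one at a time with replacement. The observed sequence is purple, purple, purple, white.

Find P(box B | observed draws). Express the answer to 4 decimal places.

Compute the likelihood of the observed sequence for each case: P(data | box A) = (1/6)(1/6)(1/6)(5/6) = 0.003858; P(data | box B) = (4/7)(4/7)(4/7)(3/7) = 0.079967; P(data | box C) = (8/9)(8/9)(8/9)(1/9) = 0.078037.
Weighting by the prior gives 1/2 · 0.003858 = 0.001929, 1/3 · 0.079967 = 0.026656, 1/6 · 0.078037 = 0.013006; summing to 0.041591.
By Bayes' rule, P(box B | data) = (0.026656) / (0.041591) = 0.6409.

0.6409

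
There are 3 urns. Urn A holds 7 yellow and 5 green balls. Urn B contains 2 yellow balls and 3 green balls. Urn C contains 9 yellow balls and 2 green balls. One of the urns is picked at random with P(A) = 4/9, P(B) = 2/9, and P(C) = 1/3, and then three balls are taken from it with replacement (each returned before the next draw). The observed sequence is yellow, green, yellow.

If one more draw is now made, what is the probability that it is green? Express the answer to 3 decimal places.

0.372

For each hypothesis, P(data | H) works out to: P(data | urn A) = (7/12)(5/12)(7/12) = 0.14178; P(data | urn B) = (2/5)(3/5)(2/5) = 0.096; P(data | urn C) = (9/11)(2/11)(9/11) = 0.12171.
Multiplying each by its prior: 4/9 · 0.14178 = 0.063014, 2/9 · 0.096 = 0.021333, 1/3 · 0.12171 = 0.040571; summing to 0.12492.
The posterior is then P(urn A | data) = 0.50444, P(urn B | data) = 0.17078, P(urn C | data) = 0.32478.
The predictive probability is P(green next | data) = (5/12)(0.50444) + (3/5)(0.17078) + (2/11)(0.32478) = 0.3717.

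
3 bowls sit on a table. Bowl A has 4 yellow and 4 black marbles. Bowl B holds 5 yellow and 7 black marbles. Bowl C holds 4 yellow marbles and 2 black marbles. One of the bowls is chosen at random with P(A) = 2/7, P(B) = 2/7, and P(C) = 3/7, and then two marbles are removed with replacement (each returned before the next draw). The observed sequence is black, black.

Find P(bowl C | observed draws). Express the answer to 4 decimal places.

Under each hypothesis, the probability of the observed sequence is: P(data | bowl A) = (4/8)(4/8) = 1/4; P(data | bowl B) = (7/12)(7/12) = 49/144; P(data | bowl C) = (2/6)(2/6) = 1/9.
Multiplying each by its prior: 2/7 · 1/4 = 1/14, 2/7 · 49/144 = 7/72, 3/7 · 1/9 = 1/21; summing to 109/504.
By Bayes' rule, P(bowl C | data) = (1/21) / (109/504) = 24/109.

0.2202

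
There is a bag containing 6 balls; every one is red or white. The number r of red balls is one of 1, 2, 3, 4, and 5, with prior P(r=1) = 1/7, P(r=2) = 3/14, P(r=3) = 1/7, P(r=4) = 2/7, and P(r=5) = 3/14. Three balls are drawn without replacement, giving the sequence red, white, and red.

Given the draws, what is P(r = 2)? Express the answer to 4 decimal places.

0.1111

Compute the likelihood of the observed sequence for each case: P(data | r = 1) = (1/6)(5/5)(0/4) = 0; P(data | r = 2) = (2/6)(4/5)(1/4) = 1/15; P(data | r = 3) = (3/6)(3/5)(2/4) = 3/20; P(data | r = 4) = (4/6)(2/5)(3/4) = 1/5; P(data | r = 5) = (5/6)(1/5)(4/4) = 1/6.
Weighting by the prior gives 1/7 · 0 = 0, 3/14 · 1/15 = 1/70, 1/7 · 3/20 = 3/140, 2/7 · 1/5 = 2/35, 3/14 · 1/6 = 1/28; with total 9/70.
By Bayes' rule, P(r = 2 | data) = (1/70) / (9/70) = 1/9.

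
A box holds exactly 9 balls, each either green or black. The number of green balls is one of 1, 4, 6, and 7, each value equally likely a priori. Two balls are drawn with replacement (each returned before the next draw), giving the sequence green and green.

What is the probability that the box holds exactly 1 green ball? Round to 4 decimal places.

The likelihood of the observed sequence under each hypothesis: P(data | r = 1) = (1/9)(1/9) = 1/81; P(data | r = 4) = (4/9)(4/9) = 16/81; P(data | r = 6) = (6/9)(6/9) = 4/9; P(data | r = 7) = (7/9)(7/9) = 49/81.
Weighting by the prior gives 1/4 · 1/81 = 1/324, 1/4 · 16/81 = 4/81, 1/4 · 4/9 = 1/9, 1/4 · 49/81 = 49/324; summing to 17/54.
Therefore the posterior P(r = 1 | data) = (1/324) / (17/54) = 1/102.

0.0098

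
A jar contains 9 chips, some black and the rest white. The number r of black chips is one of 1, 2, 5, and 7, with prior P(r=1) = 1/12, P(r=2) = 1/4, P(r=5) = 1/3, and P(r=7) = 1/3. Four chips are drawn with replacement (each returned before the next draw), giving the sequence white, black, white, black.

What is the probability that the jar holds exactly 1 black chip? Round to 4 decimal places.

0.0211

For each hypothesis, P(data | H) works out to: P(data | r = 1) = (8/9)(1/9)(8/9)(1/9) = 0.0097546; P(data | r = 2) = (7/9)(2/9)(7/9)(2/9) = 0.029873; P(data | r = 5) = (4/9)(5/9)(4/9)(5/9) = 0.060966; P(data | r = 7) = (2/9)(7/9)(2/9)(7/9) = 0.029873.
Weighting by the prior gives 1/12 · 0.0097546 = 0.00081288, 1/4 · 0.029873 = 0.0074684, 1/3 · 0.060966 = 0.020322, 1/3 · 0.029873 = 0.0099578; with total 0.038561.
Hence P(r = 1 | data) = (0.00081288) / (0.038561) = 0.02108.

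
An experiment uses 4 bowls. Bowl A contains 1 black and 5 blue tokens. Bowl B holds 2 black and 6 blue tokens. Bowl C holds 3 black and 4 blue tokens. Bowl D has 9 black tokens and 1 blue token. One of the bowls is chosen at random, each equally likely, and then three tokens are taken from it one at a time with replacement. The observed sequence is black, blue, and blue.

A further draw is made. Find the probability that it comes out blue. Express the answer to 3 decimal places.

Compute the likelihood of the observed sequence for each case: P(data | bowl A) = (1/6)(5/6)(5/6) = 0.11574; P(data | bowl B) = (2/8)(6/8)(6/8) = 0.14062; P(data | bowl C) = (3/7)(4/7)(4/7) = 0.13994; P(data | bowl D) = (9/10)(1/10)(1/10) = 0.009.
Weighting by the prior gives 1/4 · 0.11574 = 0.028935, 1/4 · 0.14062 = 0.035156, 1/4 · 0.13994 = 0.034985, 1/4 · 0.009 = 0.00225; summing to 0.10133.
The posterior is then P(bowl A | data) = 0.28556, P(bowl B | data) = 0.34696, P(bowl C | data) = 0.34527, P(bowl D | data) = 0.022205.
Averaging over the posterior, P(blue next | data) = (5/6)(0.28556) + (3/4)(0.34696) + (4/7)(0.34527) + (1/10)(0.022205) = 0.69771.

0.698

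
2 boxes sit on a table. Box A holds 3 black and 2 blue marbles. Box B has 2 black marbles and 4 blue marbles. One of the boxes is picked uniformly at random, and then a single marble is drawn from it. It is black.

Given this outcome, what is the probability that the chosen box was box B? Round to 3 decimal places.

Compute the likelihood of this draw for each case: P(data | box A) = (3/5) = 3/5; P(data | box B) = (2/6) = 1/3.
Multiplying each by its prior: 1/2 · 3/5 = 3/10, 1/2 · 1/3 = 1/6; with total 7/15.
So P(box B | data) = (1/6) / (7/15) = 5/14.

0.357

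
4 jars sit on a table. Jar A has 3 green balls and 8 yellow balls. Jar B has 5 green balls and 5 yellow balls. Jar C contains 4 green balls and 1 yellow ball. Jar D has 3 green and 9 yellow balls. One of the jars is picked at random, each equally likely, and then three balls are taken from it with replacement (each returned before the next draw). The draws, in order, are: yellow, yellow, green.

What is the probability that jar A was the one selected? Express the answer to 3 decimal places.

0.326

For each hypothesis, P(data | H) works out to: P(data | jar A) = (8/11)(8/11)(3/11) = 0.14425; P(data | jar B) = (5/10)(5/10)(5/10) = 0.125; P(data | jar C) = (1/5)(1/5)(4/5) = 0.032; P(data | jar D) = (9/12)(9/12)(3/12) = 0.14062.
The prior-weighted likelihoods are 1/4 · 0.14425 = 0.036063, 1/4 · 0.125 = 0.03125, 1/4 · 0.032 = 0.008, 1/4 · 0.14062 = 0.035156; with total 0.11047.
By Bayes' rule, P(jar A | data) = (0.036063) / (0.11047) = 0.32645.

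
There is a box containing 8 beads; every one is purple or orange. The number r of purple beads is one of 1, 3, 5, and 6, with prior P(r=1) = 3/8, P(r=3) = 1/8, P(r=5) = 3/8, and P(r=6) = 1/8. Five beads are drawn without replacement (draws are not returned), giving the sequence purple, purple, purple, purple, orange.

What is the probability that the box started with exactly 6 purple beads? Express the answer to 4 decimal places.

0.4000

Under each hypothesis, the probability of the observed sequence is: P(data | r = 1) = (1/8)(0/7) = 0; P(data | r = 3) = (3/8)(2/7)(1/6)(0/5) = 0; P(data | r = 5) = (5/8)(4/7)(3/6)(2/5)(3/4) = 3/56; P(data | r = 6) = (6/8)(5/7)(4/6)(3/5)(2/4) = 3/28.
The prior-weighted likelihoods are 3/8 · 0 = 0, 1/8 · 0 = 0, 3/8 · 3/56 = 9/448, 1/8 · 3/28 = 3/224; with total 15/448.
By Bayes' rule, P(r = 6 | data) = (3/224) / (15/448) = 2/5.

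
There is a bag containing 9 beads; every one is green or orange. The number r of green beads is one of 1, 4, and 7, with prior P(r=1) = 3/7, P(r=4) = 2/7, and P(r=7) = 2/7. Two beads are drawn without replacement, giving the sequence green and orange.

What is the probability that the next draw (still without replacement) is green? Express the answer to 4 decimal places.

The likelihood of the observed sequence under each hypothesis: P(data | r = 1) = (1/9)(8/8) = 1/9; P(data | r = 4) = (4/9)(5/8) = 5/18; P(data | r = 7) = (7/9)(2/8) = 7/36.
Multiplying each by its prior: 3/7 · 1/9 = 1/21, 2/7 · 5/18 = 5/63, 2/7 · 7/36 = 1/18; summing to 23/126.
Dividing through by the total gives posterior P(r = 1 | data) = 6/23, P(r = 4 | data) = 10/23, P(r = 7 | data) = 7/23.
So P(green next | data) = Σ P(green next | H) P(H | data) = (0)(6/23) + (3/7)(10/23) + (6/7)(7/23) = 72/161.

0.4472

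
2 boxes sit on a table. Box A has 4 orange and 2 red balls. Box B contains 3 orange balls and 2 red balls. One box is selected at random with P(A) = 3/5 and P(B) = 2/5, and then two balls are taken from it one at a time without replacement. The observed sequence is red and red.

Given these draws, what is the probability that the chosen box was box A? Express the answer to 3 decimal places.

0.500

Under each hypothesis, the probability of the observed sequence is: P(data | box A) = (2/6)(1/5) = 1/15; P(data | box B) = (2/5)(1/4) = 1/10.
The prior-weighted likelihoods are 3/5 · 1/15 = 1/25, 2/5 · 1/10 = 1/25; summing to 2/25.
Hence P(box A | data) = (1/25) / (2/25) = 1/2.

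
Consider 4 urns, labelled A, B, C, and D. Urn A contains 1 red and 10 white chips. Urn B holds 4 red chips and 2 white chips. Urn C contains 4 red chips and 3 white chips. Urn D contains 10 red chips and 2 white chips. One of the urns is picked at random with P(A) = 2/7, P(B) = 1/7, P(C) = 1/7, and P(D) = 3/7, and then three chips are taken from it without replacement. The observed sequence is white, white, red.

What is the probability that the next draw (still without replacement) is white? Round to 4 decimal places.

0.5154

Compute the likelihood of the observed sequence for each case: P(data | urn A) = (10/11)(9/10)(1/9) = 0.090909; P(data | urn B) = (2/6)(1/5)(4/4) = 0.066667; P(data | urn C) = (3/7)(2/6)(4/5) = 0.11429; P(data | urn D) = (2/12)(1/11)(10/10) = 0.015152.
Multiplying each by its prior: 2/7 · 0.090909 = 0.025974, 1/7 · 0.066667 = 0.0095238, 1/7 · 0.11429 = 0.016327, 3/7 · 0.015152 = 0.0064935; summing to 0.058318.
Dividing through by the total gives posterior P(urn A | data) = 0.44539, P(urn B | data) = 0.16331, P(urn C | data) = 0.27996, P(urn D | data) = 0.11135.
Averaging over the posterior, P(white next | data) = (1)(0.44539) + (0)(0.16331) + (1/4)(0.27996) + (0)(0.11135) = 0.51538.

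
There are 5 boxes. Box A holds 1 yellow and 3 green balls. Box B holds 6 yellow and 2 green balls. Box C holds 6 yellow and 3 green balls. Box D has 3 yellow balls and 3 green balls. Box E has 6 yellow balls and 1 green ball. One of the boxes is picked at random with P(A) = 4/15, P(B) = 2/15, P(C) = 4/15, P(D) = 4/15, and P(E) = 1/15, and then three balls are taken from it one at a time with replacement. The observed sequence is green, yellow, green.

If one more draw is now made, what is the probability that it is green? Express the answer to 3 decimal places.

0.542

Under each hypothesis, the probability of the observed sequence is: P(data | box A) = (3/4)(1/4)(3/4) = 0.14062; P(data | box B) = (2/8)(6/8)(2/8) = 0.046875; P(data | box C) = (3/9)(6/9)(3/9) = 0.074074; P(data | box D) = (3/6)(3/6)(3/6) = 0.125; P(data | box E) = (1/7)(6/7)(1/7) = 0.017493.
The prior-weighted likelihoods are 4/15 · 0.14062 = 0.0375, 2/15 · 0.046875 = 0.00625, 4/15 · 0.074074 = 0.019753, 4/15 · 0.125 = 0.033333, 1/15 · 0.017493 = 0.0011662; these sum to 0.098003.
The posterior is then P(box A | data) = 0.38264, P(box B | data) = 0.063774, P(box C | data) = 0.20156, P(box D | data) = 0.34013, P(box E | data) = 0.011899.
The predictive probability is P(green next | data) = (3/4)(0.38264) + (1/4)(0.063774) + (1/3)(0.20156) + (1/2)(0.34013) + (1/7)(0.011899) = 0.54187.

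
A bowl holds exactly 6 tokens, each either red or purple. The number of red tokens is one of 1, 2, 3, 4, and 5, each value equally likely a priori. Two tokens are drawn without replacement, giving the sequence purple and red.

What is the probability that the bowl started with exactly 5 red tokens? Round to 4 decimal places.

0.1429

For each hypothesis, P(data | H) works out to: P(data | r = 1) = (5/6)(1/5) = 1/6; P(data | r = 2) = (4/6)(2/5) = 4/15; P(data | r = 3) = (3/6)(3/5) = 3/10; P(data | r = 4) = (2/6)(4/5) = 4/15; P(data | r = 5) = (1/6)(5/5) = 1/6.
The prior-weighted likelihoods are 1/5 · 1/6 = 1/30, 1/5 · 4/15 = 4/75, 1/5 · 3/10 = 3/50, 1/5 · 4/15 = 4/75, 1/5 · 1/6 = 1/30; summing to 7/30.
By Bayes' rule, P(r = 5 | data) = (1/30) / (7/30) = 1/7.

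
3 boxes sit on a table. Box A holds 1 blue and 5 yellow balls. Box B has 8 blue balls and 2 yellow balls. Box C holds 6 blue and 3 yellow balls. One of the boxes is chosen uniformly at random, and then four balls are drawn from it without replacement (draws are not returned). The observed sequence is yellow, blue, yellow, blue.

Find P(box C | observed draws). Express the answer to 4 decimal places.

0.7282

Under each hypothesis, the probability of the observed sequence is: P(data | box A) = (5/6)(1/5)(4/4)(0/3) = 0; P(data | box B) = (2/10)(8/9)(1/8)(7/7) = 0.022222; P(data | box C) = (3/9)(6/8)(2/7)(5/6) = 0.059524.
Multiplying each by its prior: 1/3 · 0 = 0, 1/3 · 0.022222 = 0.0074074, 1/3 · 0.059524 = 0.019841; these sum to 0.027249.
By Bayes' rule, P(box C | data) = (0.019841) / (0.027249) = 0.72816.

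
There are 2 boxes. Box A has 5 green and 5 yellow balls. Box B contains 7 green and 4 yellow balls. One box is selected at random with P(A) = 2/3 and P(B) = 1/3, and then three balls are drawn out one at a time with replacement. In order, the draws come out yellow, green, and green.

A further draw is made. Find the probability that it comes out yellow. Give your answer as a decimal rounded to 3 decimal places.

0.449

Compute the likelihood of the observed sequence for each case: P(data | box A) = (5/10)(5/10)(5/10) = 0.125; P(data | box B) = (4/11)(7/11)(7/11) = 0.14726.
The prior-weighted likelihoods are 2/3 · 0.125 = 0.083333, 1/3 · 0.14726 = 0.049086; with total 0.13242.
Normalising, the posterior is P(box A | data) = 0.62931, P(box B | data) = 0.37069.
So P(yellow next | data) = Σ P(yellow next | H) P(H | data) = (1/2)(0.62931) + (4/11)(0.37069) = 0.44945.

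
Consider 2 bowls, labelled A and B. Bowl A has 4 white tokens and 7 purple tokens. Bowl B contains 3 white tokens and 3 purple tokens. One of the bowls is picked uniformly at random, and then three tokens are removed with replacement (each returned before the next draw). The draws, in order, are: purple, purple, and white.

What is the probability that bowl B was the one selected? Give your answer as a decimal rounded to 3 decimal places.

0.459

The likelihood of the observed sequence under each hypothesis: P(data | bowl A) = (7/11)(7/11)(4/11) = 0.14726; P(data | bowl B) = (3/6)(3/6)(3/6) = 0.125.
The prior-weighted likelihoods are 1/2 · 0.14726 = 0.073629, 1/2 · 0.125 = 0.0625; with total 0.13613.
Therefore the posterior P(bowl B | data) = (0.0625) / (0.13613) = 0.45912.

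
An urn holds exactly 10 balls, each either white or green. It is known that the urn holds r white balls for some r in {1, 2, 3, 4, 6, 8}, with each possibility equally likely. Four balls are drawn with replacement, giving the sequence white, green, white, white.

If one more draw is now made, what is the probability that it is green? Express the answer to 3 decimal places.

Under each hypothesis, the probability of the observed sequence is: P(data | r = 1) = (1/10)(9/10)(1/10)(1/10) = 0.0009; P(data | r = 2) = (2/10)(8/10)(2/10)(2/10) = 0.0064; P(data | r = 3) = (3/10)(7/10)(3/10)(3/10) = 0.0189; P(data | r = 4) = (4/10)(6/10)(4/10)(4/10) = 0.0384; P(data | r = 6) = (6/10)(4/10)(6/10)(6/10) = 0.0864; P(data | r = 8) = (8/10)(2/10)(8/10)(8/10) = 0.1024.
The prior-weighted likelihoods are 1/6 · 0.0009 = 0.00015, 1/6 · 0.0064 = 0.0010667, 1/6 · 0.0189 = 0.00315, 1/6 · 0.0384 = 0.0064, 1/6 · 0.0864 = 0.0144, 1/6 · 0.1024 = 0.017067; with total 0.042233.
Normalising, the posterior is P(r = 1 | data) = 0.0035517, P(r = 2 | data) = 0.025257, P(r = 3 | data) = 0.074586, P(r = 4 | data) = 0.15154, P(r = 6 | data) = 0.34096, P(r = 8 | data) = 0.4041.
The predictive probability is P(green next | data) = (9/10)(0.0035517) + (4/5)(0.025257) + (7/10)(0.074586) + (3/5)(0.15154) + (2/5)(0.34096) + (1/5)(0.4041) = 0.38374.

0.384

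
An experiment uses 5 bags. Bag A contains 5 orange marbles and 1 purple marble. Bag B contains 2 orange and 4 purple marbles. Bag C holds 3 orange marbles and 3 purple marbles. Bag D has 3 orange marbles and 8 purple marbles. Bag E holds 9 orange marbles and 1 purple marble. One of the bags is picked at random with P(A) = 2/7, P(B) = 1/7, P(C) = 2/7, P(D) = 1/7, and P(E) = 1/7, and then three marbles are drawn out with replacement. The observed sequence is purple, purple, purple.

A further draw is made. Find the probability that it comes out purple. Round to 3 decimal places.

0.642

The likelihood of the observed sequence under each hypothesis: P(data | bag A) = (1/6)(1/6)(1/6) = 0.0046296; P(data | bag B) = (4/6)(4/6)(4/6) = 0.2963; P(data | bag C) = (3/6)(3/6)(3/6) = 0.125; P(data | bag D) = (8/11)(8/11)(8/11) = 0.38467; P(data | bag E) = (1/10)(1/10)(1/10) = 0.001.
The prior-weighted likelihoods are 2/7 · 0.0046296 = 0.0013228, 1/7 · 0.2963 = 0.042328, 2/7 · 0.125 = 0.035714, 1/7 · 0.38467 = 0.054953, 1/7 · 0.001 = 0.00014286; summing to 0.13446.
The posterior is then P(bag A | data) = 0.0098374, P(bag B | data) = 0.3148, P(bag C | data) = 0.26561, P(bag D | data) = 0.40869, P(bag E | data) = 0.0010624.
So P(purple next | data) = Σ P(purple next | H) P(H | data) = (1/6)(0.0098374) + (2/3)(0.3148) + (1/2)(0.26561) + (8/11)(0.40869) + (1/10)(0.0010624) = 0.64165.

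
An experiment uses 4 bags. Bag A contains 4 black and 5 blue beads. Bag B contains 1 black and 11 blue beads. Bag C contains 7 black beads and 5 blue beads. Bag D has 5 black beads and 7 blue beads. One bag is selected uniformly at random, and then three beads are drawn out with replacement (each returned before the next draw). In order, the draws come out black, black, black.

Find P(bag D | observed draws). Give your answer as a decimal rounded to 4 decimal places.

Under each hypothesis, the probability of the observed sequence is: P(data | bag A) = (4/9)(4/9)(4/9) = 0.087791; P(data | bag B) = (1/12)(1/12)(1/12) = 0.0005787; P(data | bag C) = (7/12)(7/12)(7/12) = 0.1985; P(data | bag D) = (5/12)(5/12)(5/12) = 0.072338.
The prior-weighted likelihoods are 1/4 · 0.087791 = 0.021948, 1/4 · 0.0005787 = 0.00014468, 1/4 · 0.1985 = 0.049624, 1/4 · 0.072338 = 0.018084; summing to 0.089801.
Hence P(bag D | data) = (0.018084) / (0.089801) = 0.20138.

0.2014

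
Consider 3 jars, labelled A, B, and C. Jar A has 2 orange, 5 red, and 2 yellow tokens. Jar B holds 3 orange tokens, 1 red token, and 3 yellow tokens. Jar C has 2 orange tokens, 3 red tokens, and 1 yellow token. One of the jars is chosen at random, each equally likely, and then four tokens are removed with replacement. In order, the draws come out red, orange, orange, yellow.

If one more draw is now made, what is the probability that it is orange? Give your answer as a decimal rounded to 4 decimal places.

Under each hypothesis, the probability of the observed sequence is: P(data | jar A) = (5/9)(2/9)(2/9)(2/9) = 0.0060966; P(data | jar B) = (1/7)(3/7)(3/7)(3/7) = 0.011245; P(data | jar C) = (3/6)(2/6)(2/6)(1/6) = 0.0092593.
Weighting by the prior gives 1/3 · 0.0060966 = 0.0020322, 1/3 · 0.011245 = 0.0037484, 1/3 · 0.0092593 = 0.0030864; these sum to 0.0088671.
Normalising, the posterior is P(jar A | data) = 0.22919, P(jar B | data) = 0.42274, P(jar C | data) = 0.34808.
So P(orange next | data) = Σ P(orange next | H) P(H | data) = (2/9)(0.22919) + (3/7)(0.42274) + (1/3)(0.34808) = 0.34813.

0.3481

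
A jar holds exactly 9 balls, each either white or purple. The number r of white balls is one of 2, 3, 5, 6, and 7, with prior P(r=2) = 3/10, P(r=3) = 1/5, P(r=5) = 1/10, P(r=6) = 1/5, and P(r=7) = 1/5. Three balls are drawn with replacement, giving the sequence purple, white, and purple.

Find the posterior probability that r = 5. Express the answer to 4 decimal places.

For each hypothesis, P(data | H) works out to: P(data | r = 2) = (7/9)(2/9)(7/9) = 0.13443; P(data | r = 3) = (6/9)(3/9)(6/9) = 0.14815; P(data | r = 5) = (4/9)(5/9)(4/9) = 0.10974; P(data | r = 6) = (3/9)(6/9)(3/9) = 0.074074; P(data | r = 7) = (2/9)(7/9)(2/9) = 0.038409.
Weighting by the prior gives 3/10 · 0.13443 = 0.040329, 1/5 · 0.14815 = 0.02963, 1/10 · 0.10974 = 0.010974, 1/5 · 0.074074 = 0.014815, 1/5 · 0.038409 = 0.0076818; these sum to 0.10343.
Therefore the posterior P(r = 5 | data) = (0.010974) / (0.10343) = 0.1061.

0.1061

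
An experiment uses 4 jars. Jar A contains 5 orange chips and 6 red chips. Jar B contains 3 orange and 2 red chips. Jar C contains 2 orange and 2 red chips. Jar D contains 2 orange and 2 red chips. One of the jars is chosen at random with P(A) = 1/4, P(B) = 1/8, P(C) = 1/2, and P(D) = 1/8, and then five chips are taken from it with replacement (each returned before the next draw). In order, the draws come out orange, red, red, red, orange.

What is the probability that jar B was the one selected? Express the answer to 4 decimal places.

Under each hypothesis, the probability of the observed sequence is: P(data | jar A) = (5/11)(6/11)(6/11)(6/11)(5/11) = 0.03353; P(data | jar B) = (3/5)(2/5)(2/5)(2/5)(3/5) = 0.02304; P(data | jar C) = (2/4)(2/4)(2/4)(2/4)(2/4) = 0.03125; P(data | jar D) = (2/4)(2/4)(2/4)(2/4)(2/4) = 0.03125.
Weighting by the prior gives 1/4 · 0.03353 = 0.0083824, 1/8 · 0.02304 = 0.00288, 1/2 · 0.03125 = 0.015625, 1/8 · 0.03125 = 0.0039062; summing to 0.030794.
Hence P(jar B | data) = (0.00288) / (0.030794) = 0.093526.

0.0935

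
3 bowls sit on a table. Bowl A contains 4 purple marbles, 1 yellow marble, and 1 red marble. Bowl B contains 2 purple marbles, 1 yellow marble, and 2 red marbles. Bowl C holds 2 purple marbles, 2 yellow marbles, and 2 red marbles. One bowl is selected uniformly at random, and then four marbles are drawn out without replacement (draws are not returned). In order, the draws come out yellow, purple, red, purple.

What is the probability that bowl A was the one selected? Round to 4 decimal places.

0.3750

For each hypothesis, P(data | H) works out to: P(data | bowl A) = (1/6)(4/5)(1/4)(3/3) = 1/30; P(data | bowl B) = (1/5)(2/4)(2/3)(1/2) = 1/30; P(data | bowl C) = (2/6)(2/5)(2/4)(1/3) = 1/45.
Weighting by the prior gives 1/3 · 1/30 = 1/90, 1/3 · 1/30 = 1/90, 1/3 · 1/45 = 1/135; summing to 4/135.
Hence P(bowl A | data) = (1/90) / (4/135) = 3/8.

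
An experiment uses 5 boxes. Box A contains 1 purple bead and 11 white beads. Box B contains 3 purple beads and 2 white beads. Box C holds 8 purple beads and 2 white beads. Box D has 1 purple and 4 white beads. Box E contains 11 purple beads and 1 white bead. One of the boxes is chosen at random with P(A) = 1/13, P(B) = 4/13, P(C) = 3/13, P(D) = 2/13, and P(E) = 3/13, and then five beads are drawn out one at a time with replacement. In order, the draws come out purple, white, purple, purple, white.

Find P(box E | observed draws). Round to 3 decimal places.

Compute the likelihood of the observed sequence for each case: P(data | box A) = (1/12)(11/12)(1/12)(1/12)(11/12) = 0.00048627; P(data | box B) = (3/5)(2/5)(3/5)(3/5)(2/5) = 0.03456; P(data | box C) = (8/10)(2/10)(8/10)(8/10)(2/10) = 0.02048; P(data | box D) = (1/5)(4/5)(1/5)(1/5)(4/5) = 0.00512; P(data | box E) = (11/12)(1/12)(11/12)(11/12)(1/12) = 0.005349.
The prior-weighted likelihoods are 1/13 · 0.00048627 = 3.7406e-05, 4/13 · 0.03456 = 0.010634, 3/13 · 0.02048 = 0.0047262, 2/13 · 0.00512 = 0.00078769, 3/13 · 0.005349 = 0.0012344; these sum to 0.017419.
So P(box E | data) = (0.0012344) / (0.017419) = 0.070862.

0.071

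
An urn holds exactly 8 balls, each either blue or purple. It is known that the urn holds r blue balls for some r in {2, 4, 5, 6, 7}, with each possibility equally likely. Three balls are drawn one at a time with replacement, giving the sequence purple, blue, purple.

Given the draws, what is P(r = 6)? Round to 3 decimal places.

0.113

The likelihood of the observed sequence under each hypothesis: P(data | r = 2) = (6/8)(2/8)(6/8) = 0.14062; P(data | r = 4) = (4/8)(4/8)(4/8) = 0.125; P(data | r = 5) = (3/8)(5/8)(3/8) = 0.087891; P(data | r = 6) = (2/8)(6/8)(2/8) = 0.046875; P(data | r = 7) = (1/8)(7/8)(1/8) = 0.013672.
Multiplying each by its prior: 1/5 · 0.14062 = 0.028125, 1/5 · 0.125 = 0.025, 1/5 · 0.087891 = 0.017578, 1/5 · 0.046875 = 0.009375, 1/5 · 0.013672 = 0.0027344; with total 0.082812.
By Bayes' rule, P(r = 6 | data) = (0.009375) / (0.082812) = 0.11321.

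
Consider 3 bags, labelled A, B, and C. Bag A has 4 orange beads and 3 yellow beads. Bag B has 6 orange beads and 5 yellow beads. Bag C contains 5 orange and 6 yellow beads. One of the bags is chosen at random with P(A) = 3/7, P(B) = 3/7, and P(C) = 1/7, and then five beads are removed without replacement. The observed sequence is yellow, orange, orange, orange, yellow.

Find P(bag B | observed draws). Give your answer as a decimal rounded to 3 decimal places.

0.389

Compute the likelihood of the observed sequence for each case: P(data | bag A) = (3/7)(4/6)(3/5)(2/4)(2/3) = 0.057143; P(data | bag B) = (5/11)(6/10)(5/9)(4/8)(4/7) = 0.04329; P(data | bag C) = (6/11)(5/10)(4/9)(3/8)(5/7) = 0.032468.
Multiplying each by its prior: 3/7 · 0.057143 = 0.02449, 3/7 · 0.04329 = 0.018553, 1/7 · 0.032468 = 0.0046382; with total 0.047681.
Hence P(bag B | data) = (0.018553) / (0.047681) = 0.38911.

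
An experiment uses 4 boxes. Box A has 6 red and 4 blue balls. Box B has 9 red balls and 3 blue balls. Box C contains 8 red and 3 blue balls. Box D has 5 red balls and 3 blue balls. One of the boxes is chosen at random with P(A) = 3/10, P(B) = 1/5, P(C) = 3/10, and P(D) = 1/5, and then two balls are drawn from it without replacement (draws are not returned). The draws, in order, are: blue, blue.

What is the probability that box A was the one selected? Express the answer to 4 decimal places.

Under each hypothesis, the probability of the observed sequence is: P(data | box A) = (4/10)(3/9) = 0.13333; P(data | box B) = (3/12)(2/11) = 0.045455; P(data | box C) = (3/11)(2/10) = 0.054545; P(data | box D) = (3/8)(2/7) = 0.10714.
Multiplying each by its prior: 3/10 · 0.13333 = 0.04, 1/5 · 0.045455 = 0.0090909, 3/10 · 0.054545 = 0.016364, 1/5 · 0.10714 = 0.021429; with total 0.086883.
Hence P(box A | data) = (0.04) / (0.086883) = 0.46039.

0.4604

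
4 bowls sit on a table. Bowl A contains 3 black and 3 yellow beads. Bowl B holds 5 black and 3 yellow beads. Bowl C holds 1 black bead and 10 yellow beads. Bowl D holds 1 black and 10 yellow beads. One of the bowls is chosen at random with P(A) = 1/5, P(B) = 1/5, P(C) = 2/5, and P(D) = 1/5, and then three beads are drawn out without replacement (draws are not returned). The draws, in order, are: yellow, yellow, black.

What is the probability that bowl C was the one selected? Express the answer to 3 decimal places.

0.355

Under each hypothesis, the probability of the observed sequence is: P(data | bowl A) = (3/6)(2/5)(3/4) = 0.15; P(data | bowl B) = (3/8)(2/7)(5/6) = 0.089286; P(data | bowl C) = (10/11)(9/10)(1/9) = 0.090909; P(data | bowl D) = (10/11)(9/10)(1/9) = 0.090909.
Multiplying each by its prior: 1/5 · 0.15 = 0.03, 1/5 · 0.089286 = 0.017857, 2/5 · 0.090909 = 0.036364, 1/5 · 0.090909 = 0.018182; with total 0.1024.
Hence P(bowl C | data) = (0.036364) / (0.1024) = 0.3551.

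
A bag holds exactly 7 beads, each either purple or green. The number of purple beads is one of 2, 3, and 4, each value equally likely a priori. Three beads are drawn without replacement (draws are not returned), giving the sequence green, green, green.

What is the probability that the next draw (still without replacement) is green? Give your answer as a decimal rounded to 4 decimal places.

For each hypothesis, P(data | H) works out to: P(data | r = 2) = (5/7)(4/6)(3/5) = 2/7; P(data | r = 3) = (4/7)(3/6)(2/5) = 4/35; P(data | r = 4) = (3/7)(2/6)(1/5) = 1/35.
The prior-weighted likelihoods are 1/3 · 2/7 = 2/21, 1/3 · 4/35 = 4/105, 1/3 · 1/35 = 1/105; these sum to 1/7.
Normalising, the posterior is P(r = 2 | data) = 2/3, P(r = 3 | data) = 4/15, P(r = 4 | data) = 1/15.
The predictive probability is P(green next | data) = (1/2)(2/3) + (1/4)(4/15) + (0)(1/15) = 2/5.

0.4000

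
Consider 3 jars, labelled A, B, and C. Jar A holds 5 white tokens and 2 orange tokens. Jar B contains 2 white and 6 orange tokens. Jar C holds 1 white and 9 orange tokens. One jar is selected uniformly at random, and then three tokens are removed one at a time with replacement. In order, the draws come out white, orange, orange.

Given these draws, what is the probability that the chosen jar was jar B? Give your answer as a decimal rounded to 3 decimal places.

For each hypothesis, P(data | H) works out to: P(data | jar A) = (5/7)(2/7)(2/7) = 0.058309; P(data | jar B) = (2/8)(6/8)(6/8) = 0.14062; P(data | jar C) = (1/10)(9/10)(9/10) = 0.081.
Multiplying each by its prior: 1/3 · 0.058309 = 0.019436, 1/3 · 0.14062 = 0.046875, 1/3 · 0.081 = 0.027; summing to 0.093311.
So P(jar B | data) = (0.046875) / (0.093311) = 0.50235.

0.502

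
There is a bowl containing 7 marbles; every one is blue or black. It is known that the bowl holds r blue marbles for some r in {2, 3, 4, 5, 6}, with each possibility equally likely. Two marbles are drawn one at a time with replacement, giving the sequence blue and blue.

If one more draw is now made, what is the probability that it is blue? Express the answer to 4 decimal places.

0.6984

The likelihood of the observed sequence under each hypothesis: P(data | r = 2) = (2/7)(2/7) = 4/49; P(data | r = 3) = (3/7)(3/7) = 9/49; P(data | r = 4) = (4/7)(4/7) = 16/49; P(data | r = 5) = (5/7)(5/7) = 25/49; P(data | r = 6) = (6/7)(6/7) = 36/49.
Multiplying each by its prior: 1/5 · 4/49 = 4/245, 1/5 · 9/49 = 9/245, 1/5 · 16/49 = 16/245, 1/5 · 25/49 = 5/49, 1/5 · 36/49 = 36/245; these sum to 18/49.
Normalising, the posterior is P(r = 2 | data) = 2/45, P(r = 3 | data) = 1/10, P(r = 4 | data) = 8/45, P(r = 5 | data) = 5/18, P(r = 6 | data) = 2/5.
So P(blue next | data) = Σ P(blue next | H) P(H | data) = (2/7)(2/45) + (3/7)(1/10) + (4/7)(8/45) + (5/7)(5/18) + (6/7)(2/5) = 44/63.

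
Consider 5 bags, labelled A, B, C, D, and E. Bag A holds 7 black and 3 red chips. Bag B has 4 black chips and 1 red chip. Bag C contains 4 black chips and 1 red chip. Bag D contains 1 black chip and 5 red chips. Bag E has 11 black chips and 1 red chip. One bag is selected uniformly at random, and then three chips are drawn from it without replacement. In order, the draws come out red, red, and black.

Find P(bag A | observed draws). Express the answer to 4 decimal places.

0.2593

For each hypothesis, P(data | H) works out to: P(data | bag A) = (3/10)(2/9)(7/8) = 7/120; P(data | bag B) = (1/5)(0/4) = 0; P(data | bag C) = (1/5)(0/4) = 0; P(data | bag D) = (5/6)(4/5)(1/4) = 1/6; P(data | bag E) = (1/12)(0/11) = 0.
The prior-weighted likelihoods are 1/5 · 7/120 = 7/600, 1/5 · 0 = 0, 1/5 · 0 = 0, 1/5 · 1/6 = 1/30, 1/5 · 0 = 0; these sum to 9/200.
So P(bag A | data) = (7/600) / (9/200) = 7/27.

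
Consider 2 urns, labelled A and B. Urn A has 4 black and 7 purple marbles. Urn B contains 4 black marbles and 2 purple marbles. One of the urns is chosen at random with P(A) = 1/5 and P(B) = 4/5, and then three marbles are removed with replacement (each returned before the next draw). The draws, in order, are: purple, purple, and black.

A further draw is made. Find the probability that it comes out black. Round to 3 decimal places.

0.566

Under each hypothesis, the probability of the observed sequence is: P(data | urn A) = (7/11)(7/11)(4/11) = 0.14726; P(data | urn B) = (2/6)(2/6)(4/6) = 0.074074.
Multiplying each by its prior: 1/5 · 0.14726 = 0.029452, 4/5 · 0.074074 = 0.059259; with total 0.088711.
Normalising, the posterior is P(urn A | data) = 0.33199, P(urn B | data) = 0.66801.
The predictive probability is P(black next | data) = (4/11)(0.33199) + (2/3)(0.66801) = 0.56606.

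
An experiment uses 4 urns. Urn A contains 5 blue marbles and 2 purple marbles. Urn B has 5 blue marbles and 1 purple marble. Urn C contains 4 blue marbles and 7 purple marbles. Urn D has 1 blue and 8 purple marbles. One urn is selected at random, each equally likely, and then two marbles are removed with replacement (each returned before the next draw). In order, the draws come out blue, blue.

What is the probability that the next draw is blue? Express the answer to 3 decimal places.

0.736

For each hypothesis, P(data | H) works out to: P(data | urn A) = (5/7)(5/7) = 0.5102; P(data | urn B) = (5/6)(5/6) = 0.69444; P(data | urn C) = (4/11)(4/11) = 0.13223; P(data | urn D) = (1/9)(1/9) = 0.012346.
The prior-weighted likelihoods are 1/4 · 0.5102 = 0.12755, 1/4 · 0.69444 = 0.17361, 1/4 · 0.13223 = 0.033058, 1/4 · 0.012346 = 0.0030864; summing to 0.33731.
Dividing through by the total gives posterior P(urn A | data) = 0.37815, P(urn B | data) = 0.5147, P(urn C | data) = 0.098005, P(urn D | data) = 0.0091502.
Averaging over the posterior, P(blue next | data) = (5/7)(0.37815) + (5/6)(0.5147) + (4/11)(0.098005) + (1/9)(0.0091502) = 0.73567.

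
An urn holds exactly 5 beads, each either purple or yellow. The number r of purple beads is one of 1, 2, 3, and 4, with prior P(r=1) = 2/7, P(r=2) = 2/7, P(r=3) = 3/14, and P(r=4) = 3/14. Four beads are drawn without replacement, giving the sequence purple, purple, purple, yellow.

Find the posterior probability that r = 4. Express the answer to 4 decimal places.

For each hypothesis, P(data | H) works out to: P(data | r = 1) = (1/5)(0/4) = 0; P(data | r = 2) = (2/5)(1/4)(0/3) = 0; P(data | r = 3) = (3/5)(2/4)(1/3)(2/2) = 1/10; P(data | r = 4) = (4/5)(3/4)(2/3)(1/2) = 1/5.
Weighting by the prior gives 2/7 · 0 = 0, 2/7 · 0 = 0, 3/14 · 1/10 = 3/140, 3/14 · 1/5 = 3/70; summing to 9/140.
Therefore the posterior P(r = 4 | data) = (3/70) / (9/140) = 2/3.

0.6667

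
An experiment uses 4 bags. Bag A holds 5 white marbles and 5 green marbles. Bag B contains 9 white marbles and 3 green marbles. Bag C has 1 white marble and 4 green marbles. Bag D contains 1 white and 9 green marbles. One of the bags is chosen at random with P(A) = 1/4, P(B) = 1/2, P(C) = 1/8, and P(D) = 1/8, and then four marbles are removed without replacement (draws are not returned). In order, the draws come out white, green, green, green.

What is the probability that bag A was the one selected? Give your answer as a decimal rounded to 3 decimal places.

0.272

Under each hypothesis, the probability of the observed sequence is: P(data | bag A) = (5/10)(5/9)(4/8)(3/7) = 0.059524; P(data | bag B) = (9/12)(3/11)(2/10)(1/9) = 0.0045455; P(data | bag C) = (1/5)(4/4)(3/3)(2/2) = 0.2; P(data | bag D) = (1/10)(9/9)(8/8)(7/7) = 0.1.
The prior-weighted likelihoods are 1/4 · 0.059524 = 0.014881, 1/2 · 0.0045455 = 0.0022727, 1/8 · 0.2 = 0.025, 1/8 · 0.1 = 0.0125; these sum to 0.054654.
Therefore the posterior P(bag A | data) = (0.014881) / (0.054654) = 0.27228.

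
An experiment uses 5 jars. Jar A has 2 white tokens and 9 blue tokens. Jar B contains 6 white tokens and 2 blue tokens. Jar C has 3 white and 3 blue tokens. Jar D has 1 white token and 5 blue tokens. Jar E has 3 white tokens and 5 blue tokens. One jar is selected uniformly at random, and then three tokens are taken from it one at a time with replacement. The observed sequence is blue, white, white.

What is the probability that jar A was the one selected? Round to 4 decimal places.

Compute the likelihood of the observed sequence for each case: P(data | jar A) = (9/11)(2/11)(2/11) = 0.027047; P(data | jar B) = (2/8)(6/8)(6/8) = 0.14062; P(data | jar C) = (3/6)(3/6)(3/6) = 0.125; P(data | jar D) = (5/6)(1/6)(1/6) = 0.023148; P(data | jar E) = (5/8)(3/8)(3/8) = 0.087891.
Weighting by the prior gives 1/5 · 0.027047 = 0.0054095, 1/5 · 0.14062 = 0.028125, 1/5 · 0.125 = 0.025, 1/5 · 0.023148 = 0.0046296, 1/5 · 0.087891 = 0.017578; these sum to 0.080742.
Hence P(jar A | data) = (0.0054095) / (0.080742) = 0.066997.

0.0670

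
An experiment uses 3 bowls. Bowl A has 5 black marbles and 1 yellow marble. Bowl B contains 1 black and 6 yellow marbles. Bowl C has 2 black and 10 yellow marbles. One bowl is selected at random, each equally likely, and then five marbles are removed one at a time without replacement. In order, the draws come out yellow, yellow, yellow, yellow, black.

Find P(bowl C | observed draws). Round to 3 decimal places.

For each hypothesis, P(data | H) works out to: P(data | bowl A) = (1/6)(0/5) = 0; P(data | bowl B) = (6/7)(5/6)(4/5)(3/4)(1/3) = 0.14286; P(data | bowl C) = (10/12)(9/11)(8/10)(7/9)(2/8) = 0.10606.
The prior-weighted likelihoods are 1/3 · 0 = 0, 1/3 · 0.14286 = 0.047619, 1/3 · 0.10606 = 0.035354; summing to 0.082973.
By Bayes' rule, P(bowl C | data) = (0.035354) / (0.082973) = 0.42609.

0.426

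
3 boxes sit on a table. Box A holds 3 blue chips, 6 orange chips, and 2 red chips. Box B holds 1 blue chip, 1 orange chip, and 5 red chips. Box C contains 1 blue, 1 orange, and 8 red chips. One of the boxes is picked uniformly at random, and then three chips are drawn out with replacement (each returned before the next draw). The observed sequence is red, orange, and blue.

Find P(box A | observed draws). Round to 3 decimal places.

0.545

The likelihood of the observed sequence under each hypothesis: P(data | box A) = (2/11)(6/11)(3/11) = 0.027047; P(data | box B) = (5/7)(1/7)(1/7) = 0.014577; P(data | box C) = (8/10)(1/10)(1/10) = 0.008.
Multiplying each by its prior: 1/3 · 0.027047 = 0.0090158, 1/3 · 0.014577 = 0.0048591, 1/3 · 0.008 = 0.0026667; summing to 0.016542.
By Bayes' rule, P(box A | data) = (0.0090158) / (0.016542) = 0.54504.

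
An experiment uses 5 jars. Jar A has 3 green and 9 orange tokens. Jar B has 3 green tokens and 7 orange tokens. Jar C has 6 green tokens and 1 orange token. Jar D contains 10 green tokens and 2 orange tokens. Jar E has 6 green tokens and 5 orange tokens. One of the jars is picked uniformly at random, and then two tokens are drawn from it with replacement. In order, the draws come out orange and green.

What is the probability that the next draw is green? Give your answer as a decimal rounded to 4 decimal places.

Compute the likelihood of the observed sequence for each case: P(data | jar A) = (9/12)(3/12) = 0.1875; P(data | jar B) = (7/10)(3/10) = 0.21; P(data | jar C) = (1/7)(6/7) = 0.12245; P(data | jar D) = (2/12)(10/12) = 0.13889; P(data | jar E) = (5/11)(6/11) = 0.24793.
Multiplying each by its prior: 1/5 · 0.1875 = 0.0375, 1/5 · 0.21 = 0.042, 1/5 · 0.12245 = 0.02449, 1/5 · 0.13889 = 0.027778, 1/5 · 0.24793 = 0.049587; these sum to 0.18135.
Dividing through by the total gives posterior P(jar A | data) = 0.20678, P(jar B | data) = 0.23159, P(jar C | data) = 0.13504, P(jar D | data) = 0.15317, P(jar E | data) = 0.27342.
The predictive probability is P(green next | data) = (1/4)(0.20678) + (3/10)(0.23159) + (6/7)(0.13504) + (5/6)(0.15317) + (6/11)(0.27342) = 0.5137.

0.5137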